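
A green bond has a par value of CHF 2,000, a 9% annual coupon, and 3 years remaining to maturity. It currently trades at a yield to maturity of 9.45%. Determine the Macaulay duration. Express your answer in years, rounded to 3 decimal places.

Periodic yield y = 0.0945. Discount each cash flow and weight by its year:
  t   CF        PV=CF/(1+0.0945)^t    t·PV
  1       180.00       164.4587       164.4587
  2       180.00       150.2592       300.5183
  3     2,180.00     1,662.6820     4,988.0460
  Σ                  1,977.3998     5,453.0230
Price P = Σ PV = 1,977.3998.
Macaulay duration = Σ(t·PV) / P = 5,453.0230 / 1,977.3998 = 2.75767 years.

2.758 years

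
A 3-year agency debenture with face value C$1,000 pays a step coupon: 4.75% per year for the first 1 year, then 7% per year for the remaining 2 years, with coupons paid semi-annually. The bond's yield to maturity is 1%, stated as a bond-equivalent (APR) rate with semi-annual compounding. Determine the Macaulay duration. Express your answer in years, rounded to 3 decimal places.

Periodic yield y = 0.005. Discount each cash flow and weight by its period:
  t   CF        PV=CF/(1+0.005)^t    t·PV
  1        23.75        23.6318        23.6318
  2        23.75        23.5143        47.0285
  3        35.00        34.4802       103.4406
  4        35.00        34.3087       137.2347
  5        35.00        34.1380       170.6899
  6     1,035.00     1,004.4862     6,026.9173
  Σ                  1,154.5592     6,508.9428
Price P = Σ PV = 1,154.5592.
Macaulay duration = Σ(t·PV) / P = 6,508.9428 / 1,154.5592 = 5.63760 half-year periods.
In years: 5.63760 / 2 = 2.81880 years.

2.819 years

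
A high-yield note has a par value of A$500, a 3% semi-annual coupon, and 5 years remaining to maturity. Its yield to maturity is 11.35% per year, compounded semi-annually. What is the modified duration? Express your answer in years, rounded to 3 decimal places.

4.350 years

Periodic yield y = 0.05675. First find Macaulay duration:
  t   CF        PV=CF/(1+0.05675)^t    t·PV
  1         7.50         7.0972         7.0972
  2         7.50         6.7161        13.4322
  3         7.50         6.3554        19.0663
  4         7.50         6.0141        24.0565
  5         7.50         5.6911        28.4557
  6         7.50         5.3855        32.3131
  7         7.50         5.0963        35.6741
  8         7.50         4.8226        38.5810
  9         7.50         4.5636        41.0727
  10      507.50       292.2224     2,922.2239
  Σ                    343.9645     3,161.9727
P = 343.9645; Macaulay duration = 3,161.9727 / 343.9645 = 9.19273 half-year periods = 4.59637 years.
Modified duration = D_Mac / (1 + y) = 4.59637 / 1.05675 = 4.34953 years.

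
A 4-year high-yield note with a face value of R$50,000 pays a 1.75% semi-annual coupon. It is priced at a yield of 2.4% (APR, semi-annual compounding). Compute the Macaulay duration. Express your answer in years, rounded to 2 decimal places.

Periodic yield y = 0.012. Discount each cash flow and weight by its period:
  t   CF        PV=CF/(1+0.012)^t    t·PV
  1       437.50       432.3123       432.3123
  2       437.50       427.1860       854.3720
  3       437.50       422.1206     1,266.3617
  4       437.50       417.1152     1,668.4608
  5       437.50       412.1692     2,060.8458
  6       437.50       407.2818     2,443.6907
  7       437.50       402.4524     2,817.1665
  8    50,437.50    45,846.8447   366,774.7578
  Σ                 48,767.4821   378,317.9676
Price P = Σ PV = 48,767.4821.
Macaulay duration = Σ(t·PV) / P = 378,317.9676 / 48,767.4821 = 7.75759 half-year periods.
In years: 7.75759 / 2 = 3.87879 years.

3.88 years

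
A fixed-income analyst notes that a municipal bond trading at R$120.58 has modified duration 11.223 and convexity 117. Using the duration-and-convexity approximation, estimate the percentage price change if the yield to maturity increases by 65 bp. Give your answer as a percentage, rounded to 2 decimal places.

-7.05%

Duration effect: -D_mod·Δy = -11.223 × (+0.0065) = -0.0729495
Convexity effect: ½·C·(Δy)² = 0.5 × 117 × (0.0065)² = +0.002471625
ΔP/P ≈ -0.0729495 + 0.002471625 = -0.070477875
= -7.0477875%.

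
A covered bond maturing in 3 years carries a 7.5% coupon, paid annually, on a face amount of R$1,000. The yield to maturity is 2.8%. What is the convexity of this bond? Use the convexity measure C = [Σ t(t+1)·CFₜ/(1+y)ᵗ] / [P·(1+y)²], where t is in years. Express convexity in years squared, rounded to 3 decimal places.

With y = 0.028:
  t   CF        PV=CF/(1+0.028)^t    t·PV        t(t+1)·PV
  1        75.00        72.9572        72.9572         145.9144
  2        75.00        70.9700       141.9401         425.8202
  3     1,075.00       989.5304     2,968.5911      11,874.3642
  Σ                  1,133.4576     3,183.4883      12,446.0989
P = 1,133.4576.
Convexity = Σ t(t+1)·PV / [P·(1+y)²] = 12,446.0989 / (1,133.4576 × 1.056784) = 10.39063.

10.391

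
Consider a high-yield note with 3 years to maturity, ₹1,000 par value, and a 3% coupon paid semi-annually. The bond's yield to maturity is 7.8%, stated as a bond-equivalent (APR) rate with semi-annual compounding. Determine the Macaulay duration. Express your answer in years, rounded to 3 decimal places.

Periodic yield y = 0.039. Discount each cash flow and weight by its period:
  t   CF        PV=CF/(1+0.039)^t    t·PV
  1        15.00        14.4370        14.4370
  2        15.00        13.8951        27.7901
  3        15.00        13.3735        40.1205
  4        15.00        12.8715        51.4860
  5        15.00        12.3884        61.9418
  6     1,015.00       806.8128     4,840.8765
  Σ                    873.7781     5,036.6518
Price P = Σ PV = 873.7781.
Macaulay duration = Σ(t·PV) / P = 5,036.6518 / 873.7781 = 5.76422 half-year periods.
In years: 5.76422 / 2 = 2.88211 years.

2.882 years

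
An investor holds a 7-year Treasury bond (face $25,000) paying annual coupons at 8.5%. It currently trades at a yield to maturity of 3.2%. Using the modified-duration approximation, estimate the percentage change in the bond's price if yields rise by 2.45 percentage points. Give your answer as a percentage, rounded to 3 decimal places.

Periodic yield y = 0.032. Modified duration first:
  t   CF        PV=CF/(1+0.032)^t    t·PV
  1     2,125.00     2,059.1085     2,059.1085
  2     2,125.00     1,995.2602     3,990.5204
  3     2,125.00     1,933.3917     5,800.1750
  4     2,125.00     1,873.4415     7,493.7662
  5     2,125.00     1,815.3503     9,076.7516
  6     2,125.00     1,759.0604    10,554.3624
  7    27,125.00    21,757.6440   152,303.5078
  Σ                 33,193.2566   191,278.1918
P = 33,193.2566; D_Mac = 5.76256 yrs; D_mod = 5.76256/(1+0.032) = 5.58388 yrs.
ΔP/P ≈ -D_mod · Δy = -5.58388 × (+0.0245) = -0.136805 = -13.6805%.

-13.681%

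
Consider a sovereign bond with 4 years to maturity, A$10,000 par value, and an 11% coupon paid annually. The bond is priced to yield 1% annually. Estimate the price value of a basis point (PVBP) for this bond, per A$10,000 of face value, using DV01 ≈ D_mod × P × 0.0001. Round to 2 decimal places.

A$4.86

Periodic yield y = 0.01.
  t   CF        PV=CF/(1+0.01)^t    t·PV
  1     1,100.00     1,089.1089     1,089.1089
  2     1,100.00     1,078.3257     2,156.6513
  3     1,100.00     1,067.6492     3,202.9475
  4    11,100.00    10,666.8818    42,667.5273
  Σ                 13,901.9656    49,116.2350
P = 13,901.9656; D_Mac = 3.53304 yrs; D_mod = 3.49806 yrs.
DV01 ≈ 3.49806 × 13,901.9656 × 0.0001 = 4.862994.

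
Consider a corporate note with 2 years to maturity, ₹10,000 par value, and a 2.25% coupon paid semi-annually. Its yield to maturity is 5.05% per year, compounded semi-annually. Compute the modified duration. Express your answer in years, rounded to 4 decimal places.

1.9174 years

Periodic yield y = 0.02525. First find Macaulay duration:
  t   CF        PV=CF/(1+0.02525)^t    t·PV
  1       112.50       109.7293       109.7293
  2       112.50       107.0269       214.0538
  3       112.50       104.3910       313.1731
  4    10,112.50     9,152.4934    36,609.9735
  Σ                  9,473.6406    37,246.9297
P = 9,473.6406; Macaulay duration = 37,246.9297 / 9,473.6406 = 3.93164 half-year periods = 1.96582 years.
Modified duration = D_Mac / (1 + y) = 1.96582 / 1.02525 = 1.91740 years.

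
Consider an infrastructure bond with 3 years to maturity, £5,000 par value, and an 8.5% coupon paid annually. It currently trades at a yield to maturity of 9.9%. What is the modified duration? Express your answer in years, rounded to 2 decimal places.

2.52 years

Periodic yield y = 0.099. First find Macaulay duration:
  t   CF        PV=CF/(1+0.099)^t    t·PV
  1       425.00       386.7152       386.7152
  2       425.00       351.8792       703.7583
  3     5,425.00     4,087.0191    12,261.0572
  Σ                  4,825.6134    13,351.5308
P = 4,825.6134; Macaulay duration = 13,351.5308 / 4,825.6134 = 2.76680 years.
Modified duration = D_Mac / (1 + y) = 2.76680 / 1.099 = 2.51757 years.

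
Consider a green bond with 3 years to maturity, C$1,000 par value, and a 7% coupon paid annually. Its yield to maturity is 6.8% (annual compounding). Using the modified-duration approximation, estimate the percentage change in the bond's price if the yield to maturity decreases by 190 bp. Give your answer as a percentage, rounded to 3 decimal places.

Periodic yield y = 0.068. Modified duration first:
  t   CF        PV=CF/(1+0.068)^t    t·PV
  1        70.00        65.5431        65.5431
  2        70.00        61.3699       122.7398
  3     1,070.00       878.3549     2,635.0646
  Σ                  1,005.2679     2,823.3476
P = 1,005.2679; D_Mac = 2.80855 yrs; D_mod = 2.80855/(1+0.068) = 2.62973 yrs.
ΔP/P ≈ -D_mod · Δy = -2.62973 × (-0.019) = +0.049965 = +4.9965%.

+4.996%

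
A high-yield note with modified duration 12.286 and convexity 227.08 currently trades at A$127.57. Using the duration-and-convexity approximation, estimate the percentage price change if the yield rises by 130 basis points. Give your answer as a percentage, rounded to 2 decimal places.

-14.05%

Duration effect: -D_mod·Δy = -12.286 × (+0.013) = -0.159718
Convexity effect: ½·C·(Δy)² = 0.5 × 227.08 × (0.013)² = +0.01918826
ΔP/P ≈ -0.159718 + 0.01918826 = -0.14052974
= -14.052974%.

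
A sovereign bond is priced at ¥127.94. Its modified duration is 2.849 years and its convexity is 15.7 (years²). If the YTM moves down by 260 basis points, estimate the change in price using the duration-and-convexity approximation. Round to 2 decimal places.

Duration effect: -D_mod·Δy = -2.849 × (-0.026) = +0.074074
Convexity effect: ½·C·(Δy)² = 0.5 × 15.7 × (-0.026)² = +0.0053066
ΔP/P ≈ +0.074074 + 0.0053066 = +0.0793806
ΔP ≈ 127.94 × (+0.0793806) = +10.155953964.

+¥10.16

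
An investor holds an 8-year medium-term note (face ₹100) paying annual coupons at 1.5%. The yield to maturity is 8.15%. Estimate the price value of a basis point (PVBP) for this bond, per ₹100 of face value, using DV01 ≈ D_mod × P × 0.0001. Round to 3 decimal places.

₹0.043

Periodic yield y = 0.0815.
  t   CF        PV=CF/(1+0.0815)^t    t·PV
  1         1.50         1.3870         1.3870
  2         1.50         1.2824         2.5649
  3         1.50         1.1858         3.5574
  4         1.50         1.0964         4.3858
  5         1.50         1.0138         5.0691
  6         1.50         0.9374         5.6245
  7         1.50         0.8668         6.0674
  8       101.50        54.2318       433.8542
  Σ                     62.0014       462.5102
P = 62.0014; D_Mac = 7.45967 yrs; D_mod = 6.89752 yrs.
DV01 ≈ 6.89752 × 62.0014 × 0.0001 = 0.042766.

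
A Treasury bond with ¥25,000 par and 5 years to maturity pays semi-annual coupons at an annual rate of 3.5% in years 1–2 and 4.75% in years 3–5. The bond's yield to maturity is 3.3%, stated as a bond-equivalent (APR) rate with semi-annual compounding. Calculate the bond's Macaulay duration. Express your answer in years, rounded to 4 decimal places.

Periodic yield y = 0.0165. Discount each cash flow and weight by its period:
  t   CF        PV=CF/(1+0.0165)^t    t·PV
  1       437.50       430.3984       430.3984
  2       437.50       423.4121       846.8243
  3       437.50       416.5392     1,249.6177
  4       437.50       409.7779     1,639.1116
  5       593.75       547.1000     2,735.5000
  6       593.75       538.2194     3,229.3162
  7       593.75       529.4829     3,706.3803
  8       593.75       520.8882     4,167.1060
  9       593.75       512.4331     4,611.8979
  10   25,593.75    21,730.0184   217,300.1838
  Σ                 26,058.2697   239,916.3362
Price P = Σ PV = 26,058.2697.
Macaulay duration = Σ(t·PV) / P = 239,916.3362 / 26,058.2697 = 9.20692 half-year periods.
In years: 9.20692 / 2 = 4.60346 years.

4.6035 years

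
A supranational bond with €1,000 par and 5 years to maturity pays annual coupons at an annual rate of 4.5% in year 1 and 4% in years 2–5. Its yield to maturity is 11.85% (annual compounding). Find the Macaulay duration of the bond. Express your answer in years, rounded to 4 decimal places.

4.5287 years

Periodic yield y = 0.1185. Discount each cash flow and weight by its year:
  t   CF        PV=CF/(1+0.1185)^t    t·PV
  1        45.00        40.2325        40.2325
  2        40.00        31.9733        63.9467
  3        40.00        28.5859        85.7577
  4        40.00        25.5574       102.2295
  5     1,040.00       594.0916     2,970.4579
  Σ                    720.4406     3,262.6242
Price P = Σ PV = 720.4406.
Macaulay duration = Σ(t·PV) / P = 3,262.6242 / 720.4406 = 4.52865 years.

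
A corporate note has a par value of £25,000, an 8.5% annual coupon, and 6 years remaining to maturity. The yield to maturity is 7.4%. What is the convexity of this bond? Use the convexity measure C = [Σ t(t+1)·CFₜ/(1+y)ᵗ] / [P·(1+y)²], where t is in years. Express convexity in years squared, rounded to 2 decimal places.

28.17

With y = 0.074:
  t   CF        PV=CF/(1+0.074)^t    t·PV        t(t+1)·PV
  1     2,125.00     1,978.5847     1,978.5847       3,957.1695
  2     2,125.00     1,842.2577     3,684.5153      11,053.5460
  3     2,125.00     1,715.3237     5,145.9711      20,583.8845
  4     2,125.00     1,597.1357     6,388.5427      31,942.7134
  5     2,125.00     1,487.0909     7,435.4547      44,612.7282
  6    27,125.00    17,674.3747   106,046.2484     742,323.7388
  Σ                 26,294.7674   130,679.3169     854,473.7803
P = 26,294.7674.
Convexity = Σ t(t+1)·PV / [P·(1+y)²] = 854,473.7803 / (26,294.7674 × 1.153476) = 28.17221.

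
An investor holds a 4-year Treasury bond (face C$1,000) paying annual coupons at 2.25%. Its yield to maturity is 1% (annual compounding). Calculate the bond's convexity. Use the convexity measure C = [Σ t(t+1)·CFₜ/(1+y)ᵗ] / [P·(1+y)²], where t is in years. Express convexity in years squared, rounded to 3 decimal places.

18.779

With y = 0.01:
  t   CF        PV=CF/(1+0.01)^t    t·PV        t(t+1)·PV
  1        22.50        22.2772        22.2772          44.5545
  2        22.50        22.0567        44.1133         132.3400
  3        22.50        21.8383        65.5148         262.0593
  4     1,022.50       982.6024     3,930.4096      19,652.0480
  Σ                  1,048.7746     4,062.3150      20,091.0018
P = 1,048.7746.
Convexity = Σ t(t+1)·PV / [P·(1+y)²] = 20,091.0018 / (1,048.7746 × 1.020100) = 18.77918.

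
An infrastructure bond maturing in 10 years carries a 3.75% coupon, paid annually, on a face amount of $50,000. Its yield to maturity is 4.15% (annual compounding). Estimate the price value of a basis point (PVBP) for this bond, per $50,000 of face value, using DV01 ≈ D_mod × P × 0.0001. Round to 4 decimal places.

$39.4548

Periodic yield y = 0.0415.
  t   CF        PV=CF/(1+0.0415)^t    t·PV
  1     1,875.00     1,800.2880     1,800.2880
  2     1,875.00     1,728.5531     3,457.1062
  3     1,875.00     1,659.6765     4,979.0296
  4     1,875.00     1,593.5444     6,374.1777
  5     1,875.00     1,530.0475     7,650.2373
  6     1,875.00     1,469.0806     8,814.4837
  7     1,875.00     1,410.5431     9,873.8015
  8     1,875.00     1,354.3380    10,834.7043
  9     1,875.00     1,300.3726    11,703.3532
  10   51,875.00    34,543.4227   345,434.2269
  Σ                 48,389.8665   410,921.4084
P = 48,389.8665; D_Mac = 8.49189 yrs; D_mod = 8.15352 yrs.
DV01 ≈ 8.15352 × 48,389.8665 × 0.0001 = 39.454768.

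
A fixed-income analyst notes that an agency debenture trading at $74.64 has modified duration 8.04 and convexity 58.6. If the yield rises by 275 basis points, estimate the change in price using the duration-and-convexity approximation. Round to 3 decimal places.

-$14.849

Duration effect: -D_mod·Δy = -8.04 × (+0.0275) = -0.221100
Convexity effect: ½·C·(Δy)² = 0.5 × 58.6 × (0.0275)² = +0.022158125
ΔP/P ≈ -0.221100 + 0.022158125 = -0.198941875
ΔP ≈ 74.64 × (-0.198941875) = -14.84902155.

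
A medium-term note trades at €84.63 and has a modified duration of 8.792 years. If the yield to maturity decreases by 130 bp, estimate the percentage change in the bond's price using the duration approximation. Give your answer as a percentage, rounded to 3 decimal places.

Duration approximation: ΔP/P ≈ -D_mod · Δy = -8.792 × (-0.013) = +0.114296.
As a percentage: +11.4296%.

+11.430%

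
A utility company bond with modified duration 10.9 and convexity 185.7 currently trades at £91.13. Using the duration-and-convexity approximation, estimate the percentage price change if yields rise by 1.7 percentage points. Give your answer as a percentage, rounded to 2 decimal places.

Duration effect: -D_mod·Δy = -10.9 × (+0.017) = -0.185300
Convexity effect: ½·C·(Δy)² = 0.5 × 185.7 × (0.017)² = +0.02683365
ΔP/P ≈ -0.185300 + 0.02683365 = -0.15846635
= -15.846635%.

-15.85%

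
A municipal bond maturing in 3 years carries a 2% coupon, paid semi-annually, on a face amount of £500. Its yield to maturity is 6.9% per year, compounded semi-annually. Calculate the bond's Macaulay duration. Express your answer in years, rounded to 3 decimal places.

2.920 years

Periodic yield y = 0.0345. Discount each cash flow and weight by its period:
  t   CF        PV=CF/(1+0.0345)^t    t·PV
  1         5.00         4.8333         4.8333
  2         5.00         4.6721         9.3441
  3         5.00         4.5163        13.5488
  4         5.00         4.3656        17.4626
  5         5.00         4.2200        21.1002
  6       505.00       412.0106     2,472.0637
  Σ                    434.6179     2,538.3527
Price P = Σ PV = 434.6179.
Macaulay duration = Σ(t·PV) / P = 2,538.3527 / 434.6179 = 5.84042 half-year periods.
In years: 5.84042 / 2 = 2.92021 years.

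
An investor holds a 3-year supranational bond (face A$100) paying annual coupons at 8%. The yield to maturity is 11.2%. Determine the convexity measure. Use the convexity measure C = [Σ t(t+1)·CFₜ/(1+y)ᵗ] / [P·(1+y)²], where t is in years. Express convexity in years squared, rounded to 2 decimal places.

8.73

With y = 0.112:
  t   CF        PV=CF/(1+0.112)^t    t·PV        t(t+1)·PV
  1         8.00         7.1942         7.1942          14.3885
  2         8.00         6.4696        12.9393          38.8179
  3       108.00        78.5433       235.6300         942.5201
  Σ                     92.2072       255.7636         995.7265
P = 92.2072.
Convexity = Σ t(t+1)·PV / [P·(1+y)²] = 995.7265 / (92.2072 × 1.236544) = 8.73304.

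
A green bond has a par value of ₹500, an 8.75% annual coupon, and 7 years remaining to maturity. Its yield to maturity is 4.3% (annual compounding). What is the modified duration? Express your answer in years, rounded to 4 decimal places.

5.4634 years

Periodic yield y = 0.043. First find Macaulay duration:
  t   CF        PV=CF/(1+0.043)^t    t·PV
  1        43.75        41.9463        41.9463
  2        43.75        40.2170        80.4340
  3        43.75        38.5589       115.6768
  4        43.75        36.9693       147.8771
  5        43.75        35.4451       177.2256
  6        43.75        33.9838       203.9029
  7       543.75       404.9572     2,834.7003
  Σ                    632.0776     3,601.7630
P = 632.0776; Macaulay duration = 3,601.7630 / 632.0776 = 5.69829 years.
Modified duration = D_Mac / (1 + y) = 5.69829 / 1.043 = 5.46337 years.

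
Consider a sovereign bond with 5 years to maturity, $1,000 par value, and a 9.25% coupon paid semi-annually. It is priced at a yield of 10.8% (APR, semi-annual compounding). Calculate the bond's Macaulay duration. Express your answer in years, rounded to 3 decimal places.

4.082 years

Periodic yield y = 0.054. Discount each cash flow and weight by its period:
  t   CF        PV=CF/(1+0.054)^t    t·PV
  1        46.25        43.8805        43.8805
  2        46.25        41.6323        83.2646
  3        46.25        39.4993       118.4980
  4        46.25        37.4757       149.9026
  5        46.25        35.5557       177.7783
  6        46.25        33.7340       202.4041
  7        46.25        32.0057       224.0400
  8        46.25        30.3659       242.9276
  9        46.25        28.8102       259.2918
  10    1,046.25       618.3429     6,183.4288
  Σ                    941.3022     7,685.4162
Price P = Σ PV = 941.3022.
Macaulay duration = Σ(t·PV) / P = 7,685.4162 / 941.3022 = 8.16466 half-year periods.
In years: 8.16466 / 2 = 4.08233 years.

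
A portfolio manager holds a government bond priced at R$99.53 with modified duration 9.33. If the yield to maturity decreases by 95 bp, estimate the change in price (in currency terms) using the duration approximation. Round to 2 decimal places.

Duration approximation: ΔP/P ≈ -D_mod · Δy = -9.33 × (-0.0095) = +0.088635.
ΔP ≈ 99.53 × (+0.088635) = +8.82184155.

+R$8.82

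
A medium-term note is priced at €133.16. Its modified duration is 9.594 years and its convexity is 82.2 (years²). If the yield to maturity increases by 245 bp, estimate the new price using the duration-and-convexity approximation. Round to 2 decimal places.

Duration effect: -D_mod·Δy = -9.594 × (+0.0245) = -0.235053
Convexity effect: ½·C·(Δy)² = 0.5 × 82.2 × (0.0245)² = +0.024670275
ΔP/P ≈ -0.235053 + 0.024670275 = -0.210382725
New price ≈ 133.16 × (1 - 0.210382725) = 105.145436339.

€105.15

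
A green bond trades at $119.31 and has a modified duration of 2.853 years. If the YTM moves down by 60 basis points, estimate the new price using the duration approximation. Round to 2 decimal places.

$121.35

Duration approximation: ΔP/P ≈ -D_mod · Δy = -2.853 × (-0.006) = +0.017118.
New price ≈ 119.31 × (1 + 0.017118) = 121.35234858.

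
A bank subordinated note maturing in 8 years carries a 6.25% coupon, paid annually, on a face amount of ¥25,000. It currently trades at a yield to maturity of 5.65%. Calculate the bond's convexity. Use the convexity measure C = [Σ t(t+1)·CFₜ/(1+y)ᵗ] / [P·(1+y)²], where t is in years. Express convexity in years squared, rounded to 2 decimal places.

With y = 0.0565:
  t   CF        PV=CF/(1+0.0565)^t    t·PV        t(t+1)·PV
  1     1,562.50     1,478.9399     1,478.9399       2,957.8798
  2     1,562.50     1,399.8485     2,799.6969       8,399.0907
  3     1,562.50     1,324.9867     3,974.9601      15,899.8405
  4     1,562.50     1,254.1285     5,016.5138      25,082.5690
  5     1,562.50     1,187.0596     5,935.2979      35,611.7875
  6     1,562.50     1,123.5775     6,741.4648      47,190.2533
  7     1,562.50     1,063.4903     7,444.4318      59,555.4545
  8    26,562.50    17,112.4793   136,899.8346   1,232,098.5110
  Σ                 25,944.5101   170,291.1398   1,426,795.3864
P = 25,944.5101.
Convexity = Σ t(t+1)·PV / [P·(1+y)²] = 1,426,795.3864 / (25,944.5101 × 1.116192) = 49.26939.

49.27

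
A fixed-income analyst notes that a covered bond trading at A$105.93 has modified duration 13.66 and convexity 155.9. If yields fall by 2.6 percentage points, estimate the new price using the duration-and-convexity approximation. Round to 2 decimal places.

A$149.13

Duration effect: -D_mod·Δy = -13.66 × (-0.026) = +0.355160
Convexity effect: ½·C·(Δy)² = 0.5 × 155.9 × (-0.026)² = +0.0526942
ΔP/P ≈ +0.355160 + 0.0526942 = +0.4078542
New price ≈ 105.93 × (1 + 0.4078542) = 149.133995406.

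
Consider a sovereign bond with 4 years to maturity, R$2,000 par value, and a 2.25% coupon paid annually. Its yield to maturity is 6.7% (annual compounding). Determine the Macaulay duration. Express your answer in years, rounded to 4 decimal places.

3.8570 years

Periodic yield y = 0.067. Discount each cash flow and weight by its year:
  t   CF        PV=CF/(1+0.067)^t    t·PV
  1        45.00        42.1743        42.1743
  2        45.00        39.5261        79.0521
  3        45.00        37.0441       111.1324
  4     2,045.00     1,577.7407     6,310.9629
  Σ                  1,696.4852     6,543.3217
Price P = Σ PV = 1,696.4852.
Macaulay duration = Σ(t·PV) / P = 6,543.3217 / 1,696.4852 = 3.85699 years.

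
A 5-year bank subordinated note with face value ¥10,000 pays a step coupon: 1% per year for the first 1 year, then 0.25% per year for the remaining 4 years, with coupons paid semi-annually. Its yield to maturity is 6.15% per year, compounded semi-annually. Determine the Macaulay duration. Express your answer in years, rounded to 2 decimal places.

4.93 years

Periodic yield y = 0.03075. Discount each cash flow and weight by its period:
  t   CF        PV=CF/(1+0.03075)^t    t·PV
  1        50.00        48.5084        48.5084
  2        50.00        47.0612        94.1225
  3        12.50        11.4143        34.2430
  4        12.50        11.0738        44.2952
  5        12.50        10.7434        53.7172
  6        12.50        10.4229        62.5376
  7        12.50        10.1120        70.7839
  8        12.50         9.8103        78.4826
  9        12.50         9.5177        85.6589
  10   10,012.50     7,396.2076    73,962.0763
  Σ                  7,564.8717    74,534.4255
Price P = Σ PV = 7,564.8717.
Macaulay duration = Σ(t·PV) / P = 74,534.4255 / 7,564.8717 = 9.85270 half-year periods.
In years: 9.85270 / 2 = 4.92635 years.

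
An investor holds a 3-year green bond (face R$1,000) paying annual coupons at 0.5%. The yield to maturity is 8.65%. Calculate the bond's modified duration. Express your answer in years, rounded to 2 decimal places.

2.75 years

Periodic yield y = 0.0865. First find Macaulay duration:
  t   CF        PV=CF/(1+0.0865)^t    t·PV
  1         5.00         4.6019         4.6019
  2         5.00         4.2356         8.4711
  3     1,005.00       783.5683     2,350.7050
  Σ                    792.4058     2,363.7780
P = 792.4058; Macaulay duration = 2,363.7780 / 792.4058 = 2.98304 years.
Modified duration = D_Mac / (1 + y) = 2.98304 / 1.0865 = 2.74555 years.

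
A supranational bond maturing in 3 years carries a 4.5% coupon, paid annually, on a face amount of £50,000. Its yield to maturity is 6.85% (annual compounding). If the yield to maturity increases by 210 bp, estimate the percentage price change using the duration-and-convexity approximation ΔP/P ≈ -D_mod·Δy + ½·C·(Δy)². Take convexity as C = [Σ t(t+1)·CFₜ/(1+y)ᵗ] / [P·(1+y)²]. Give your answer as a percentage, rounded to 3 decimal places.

-5.419%

With y = 0.0685:
  t   CF        PV=CF/(1+0.0685)^t    t·PV        t(t+1)·PV
  1     2,250.00     2,105.7557     2,105.7557       4,211.5115
  2     2,250.00     1,970.7588     3,941.5175      11,824.5525
  3    52,250.00    42,831.4439   128,494.3317     513,977.3269
  Σ                 46,907.9584   134,541.6050     530,013.3909
P = 46,907.9584; D_Mac = 2.86820 yrs; D_mod = 2.68433 yrs; C = 9.89672.
Duration effect: -2.68433 × (+0.021) = -0.056371
Convexity effect: 0.5 × 9.89672 × (0.021)² = +0.0021822
ΔP/P ≈ -0.056371 + 0.0021822 = -0.054189 = -5.4189%.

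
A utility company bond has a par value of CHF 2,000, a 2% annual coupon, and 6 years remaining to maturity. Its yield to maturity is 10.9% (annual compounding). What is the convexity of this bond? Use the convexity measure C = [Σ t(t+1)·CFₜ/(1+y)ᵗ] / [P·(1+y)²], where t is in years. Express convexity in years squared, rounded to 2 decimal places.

31.30

With y = 0.109:
  t   CF        PV=CF/(1+0.109)^t    t·PV        t(t+1)·PV
  1        40.00        36.0685        36.0685          72.1371
  2        40.00        32.5235        65.0469         195.1408
  3        40.00        29.3268        87.9805         351.9221
  4        40.00        26.4444       105.7776         528.8881
  5        40.00        23.8453       119.2264         715.3581
  6     2,040.00     1,096.5814     6,579.4886      46,056.4204
  Σ                  1,244.7900     6,993.5886      47,919.8667
P = 1,244.7900.
Convexity = Σ t(t+1)·PV / [P·(1+y)²] = 47,919.8667 / (1,244.7900 × 1.229881) = 31.30087.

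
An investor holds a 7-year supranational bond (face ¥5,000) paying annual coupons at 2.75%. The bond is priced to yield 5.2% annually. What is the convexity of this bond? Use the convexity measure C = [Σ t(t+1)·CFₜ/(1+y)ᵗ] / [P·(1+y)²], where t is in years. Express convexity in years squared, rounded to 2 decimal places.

44.98

With y = 0.052:
  t   CF        PV=CF/(1+0.052)^t    t·PV        t(t+1)·PV
  1       137.50       130.7034       130.7034         261.4068
  2       137.50       124.2428       248.4856         745.4568
  3       137.50       118.1015       354.3046       1,417.2182
  4       137.50       112.2638       449.0552       2,245.2760
  5       137.50       106.7146       533.5732       3,201.4392
  6       137.50       101.4398       608.6386       4,260.4704
  7     5,137.50     3,602.8125    25,219.6872     201,757.4978
  Σ                  4,296.2784    27,544.4478     213,888.7652
P = 4,296.2784.
Convexity = Σ t(t+1)·PV / [P·(1+y)²] = 213,888.7652 / (4,296.2784 × 1.106704) = 44.98462.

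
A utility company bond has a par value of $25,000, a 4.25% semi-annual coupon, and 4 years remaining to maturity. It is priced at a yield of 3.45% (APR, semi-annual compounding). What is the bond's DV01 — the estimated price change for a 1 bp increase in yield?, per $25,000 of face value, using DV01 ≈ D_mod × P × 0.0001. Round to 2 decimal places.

$9.43

Periodic yield y = 0.01725.
  t   CF        PV=CF/(1+0.01725)^t    t·PV
  1       531.25       522.2413       522.2413
  2       531.25       513.3854     1,026.7709
  3       531.25       504.6797     1,514.0391
  4       531.25       496.1216     1,984.4865
  5       531.25       487.7086     2,438.5432
  6       531.25       479.4383     2,876.6300
  7       531.25       471.3083     3,299.1578
  8    25,531.25    22,266.4248   178,131.3983
  Σ                 25,741.3081   191,793.2671
P = 25,741.3081; D_Mac = 7.45080 half-year periods = 3.72540 yrs; D_mod = 3.66223 yrs.
DV01 ≈ 3.66223 × 25,741.3081 × 0.0001 = 9.427047.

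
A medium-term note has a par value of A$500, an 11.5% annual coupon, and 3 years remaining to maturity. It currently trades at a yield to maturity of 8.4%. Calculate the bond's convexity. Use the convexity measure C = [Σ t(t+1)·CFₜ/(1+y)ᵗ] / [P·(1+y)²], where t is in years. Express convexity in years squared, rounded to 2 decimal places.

With y = 0.084:
  t   CF        PV=CF/(1+0.084)^t    t·PV        t(t+1)·PV
  1        57.50        53.0443        53.0443         106.0886
  2        57.50        48.9338        97.8677         293.6030
  3       557.50       437.6803     1,313.0410       5,252.1639
  Σ                    539.6584     1,463.9529       5,651.8555
P = 539.6584.
Convexity = Σ t(t+1)·PV / [P·(1+y)²] = 5,651.8555 / (539.6584 × 1.175056) = 8.91279.

8.91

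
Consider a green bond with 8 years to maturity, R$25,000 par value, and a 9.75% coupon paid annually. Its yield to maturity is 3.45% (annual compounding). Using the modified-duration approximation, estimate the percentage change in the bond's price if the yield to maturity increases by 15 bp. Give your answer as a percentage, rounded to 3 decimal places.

-0.910%

Periodic yield y = 0.0345. Modified duration first:
  t   CF        PV=CF/(1+0.0345)^t    t·PV
  1     2,437.50     2,356.2107     2,356.2107
  2     2,437.50     2,277.6324     4,555.2648
  3     2,437.50     2,201.6746     6,605.0239
  4     2,437.50     2,128.2500     8,513.0000
  5     2,437.50     2,057.2741    10,286.3703
  6     2,437.50     1,988.6651    11,931.9907
  7     2,437.50     1,922.3442    13,456.4096
  8    27,437.50    20,917.0569   167,336.4551
  Σ                 35,849.1081   225,040.7252
P = 35,849.1081; D_Mac = 6.27744 yrs; D_mod = 6.27744/(1+0.0345) = 6.06809 yrs.
ΔP/P ≈ -D_mod · Δy = -6.06809 × (+0.0015) = -0.009102 = -0.9102%.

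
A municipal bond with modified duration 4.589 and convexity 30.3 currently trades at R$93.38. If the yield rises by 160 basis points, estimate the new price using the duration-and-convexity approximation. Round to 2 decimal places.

Duration effect: -D_mod·Δy = -4.589 × (+0.016) = -0.073424
Convexity effect: ½·C·(Δy)² = 0.5 × 30.3 × (0.016)² = +0.0038784
ΔP/P ≈ -0.073424 + 0.0038784 = -0.0695456
New price ≈ 93.38 × (1 - 0.0695456) = 86.885831872.

R$86.89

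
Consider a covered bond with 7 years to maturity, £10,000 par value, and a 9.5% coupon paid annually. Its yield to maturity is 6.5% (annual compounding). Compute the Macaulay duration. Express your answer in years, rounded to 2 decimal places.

5.55 years

Periodic yield y = 0.065. Discount each cash flow and weight by its year:
  t   CF        PV=CF/(1+0.065)^t    t·PV
  1       950.00       892.0188       892.0188
  2       950.00       837.5763     1,675.1526
  3       950.00       786.4566     2,359.3699
  4       950.00       738.4569     2,953.8277
  5       950.00       693.3868     3,466.9340
  6       950.00       651.0674     3,906.4045
  7    10,950.00     7,046.3931    49,324.7514
  Σ                 11,645.3559    64,578.4589
Price P = Σ PV = 11,645.3559.
Macaulay duration = Σ(t·PV) / P = 64,578.4589 / 11,645.3559 = 5.54543 years.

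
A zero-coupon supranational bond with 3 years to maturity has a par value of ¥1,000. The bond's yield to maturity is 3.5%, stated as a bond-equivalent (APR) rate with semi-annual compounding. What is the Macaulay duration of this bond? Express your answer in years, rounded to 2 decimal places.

3.00 years

A zero-coupon bond has a single cash flow at maturity, so its Macaulay duration equals its maturity: 3 years.
(Equivalently: 6 semi-annual periods ÷ 2 = 3 years.)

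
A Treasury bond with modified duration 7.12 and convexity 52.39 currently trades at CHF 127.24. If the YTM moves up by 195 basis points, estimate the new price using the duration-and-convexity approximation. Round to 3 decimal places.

Duration effect: -D_mod·Δy = -7.12 × (+0.0195) = -0.138840
Convexity effect: ½·C·(Δy)² = 0.5 × 52.39 × (0.0195)² = +0.00996064875
ΔP/P ≈ -0.138840 + 0.00996064875 = -0.12887935125
New price ≈ 127.24 × (1 - 0.12887935125) = 110.84139134695.

CHF 110.841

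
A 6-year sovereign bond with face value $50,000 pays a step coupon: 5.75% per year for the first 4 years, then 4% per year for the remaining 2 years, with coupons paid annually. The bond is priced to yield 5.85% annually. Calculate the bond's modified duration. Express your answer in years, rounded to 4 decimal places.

4.9433 years

Periodic yield y = 0.0585. First find Macaulay duration:
  t   CF        PV=CF/(1+0.0585)^t    t·PV
  1     2,875.00     2,716.1077     2,716.1077
  2     2,875.00     2,565.9969     5,131.9938
  3     2,875.00     2,424.1822     7,272.5467
  4     2,875.00     2,290.2052     9,160.8209
  5     2,000.00     1,505.1358     7,525.6790
  6    52,000.00    36,970.7422   221,824.4533
  Σ                 48,472.3700   253,631.6013
P = 48,472.3700; Macaulay duration = 253,631.6013 / 48,472.3700 = 5.23250 years.
Modified duration = D_Mac / (1 + y) = 5.23250 / 1.0585 = 4.94331 years.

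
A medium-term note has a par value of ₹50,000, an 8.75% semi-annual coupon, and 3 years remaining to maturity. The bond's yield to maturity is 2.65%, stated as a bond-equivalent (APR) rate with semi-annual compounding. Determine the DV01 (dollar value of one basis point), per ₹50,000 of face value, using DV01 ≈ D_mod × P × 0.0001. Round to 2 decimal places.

₹15.82

Periodic yield y = 0.01325.
  t   CF        PV=CF/(1+0.01325)^t    t·PV
  1     2,187.50     2,158.8946     2,158.8946
  2     2,187.50     2,130.6634     4,261.3267
  3     2,187.50     2,102.8012     6,308.4037
  4     2,187.50     2,075.3035     8,301.2139
  5     2,187.50     2,048.1653    10,240.8264
  6    52,187.50    48,224.3984   289,346.3903
  Σ                 58,740.2264   320,617.0556
P = 58,740.2264; D_Mac = 5.45822 half-year periods = 2.72911 yrs; D_mod = 2.69342 yrs.
DV01 ≈ 2.69342 × 58,740.2264 × 0.0001 = 15.821222.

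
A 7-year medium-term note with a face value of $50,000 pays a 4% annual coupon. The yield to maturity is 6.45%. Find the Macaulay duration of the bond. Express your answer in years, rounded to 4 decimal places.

Periodic yield y = 0.0645. Discount each cash flow and weight by its year:
  t   CF        PV=CF/(1+0.0645)^t    t·PV
  1     2,000.00     1,878.8163     1,878.8163
  2     2,000.00     1,764.9754     3,529.9509
  3     2,000.00     1,658.0323     4,974.0970
  4     2,000.00     1,557.5691     6,230.2765
  5     2,000.00     1,463.1932     7,315.9659
  6     2,000.00     1,374.5356     8,247.2138
  7    52,000.00    33,572.5001   235,007.5004
  Σ                 43,269.6221   267,183.8208
Price P = Σ PV = 43,269.6221.
Macaulay duration = Σ(t·PV) / P = 267,183.8208 / 43,269.6221 = 6.17486 years.

6.1749 years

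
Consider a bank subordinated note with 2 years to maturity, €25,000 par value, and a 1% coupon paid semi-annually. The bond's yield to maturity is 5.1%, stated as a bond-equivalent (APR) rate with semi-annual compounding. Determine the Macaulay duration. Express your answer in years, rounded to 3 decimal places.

1.984 years

Periodic yield y = 0.0255. Discount each cash flow and weight by its period:
  t   CF        PV=CF/(1+0.0255)^t    t·PV
  1       125.00       121.8918       121.8918
  2       125.00       118.8608       237.7216
  3       125.00       115.9052       347.7157
  4    25,125.00    22,717.6504    90,870.6015
  Σ                 23,074.3082    91,577.9306
Price P = Σ PV = 23,074.3082.
Macaulay duration = Σ(t·PV) / P = 91,577.9306 / 23,074.3082 = 3.96883 half-year periods.
In years: 3.96883 / 2 = 1.98441 years.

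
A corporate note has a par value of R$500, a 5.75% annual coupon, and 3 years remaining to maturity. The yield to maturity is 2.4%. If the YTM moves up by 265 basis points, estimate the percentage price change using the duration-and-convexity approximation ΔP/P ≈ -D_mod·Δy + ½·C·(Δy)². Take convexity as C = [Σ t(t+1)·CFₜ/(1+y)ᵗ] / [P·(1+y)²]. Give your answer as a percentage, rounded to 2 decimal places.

With y = 0.024:
  t   CF        PV=CF/(1+0.024)^t    t·PV        t(t+1)·PV
  1        28.75        28.0762        28.0762          56.1523
  2        28.75        27.4181        54.8363         164.5088
  3       528.75       492.4368     1,477.3104       5,909.2417
  Σ                    547.9311     1,560.2229       6,129.9029
P = 547.9311; D_Mac = 2.84748 yrs; D_mod = 2.78074 yrs; C = 10.66910.
Duration effect: -2.78074 × (+0.0265) = -0.073690
Convexity effect: 0.5 × 10.66910 × (0.0265)² = +0.0037462
ΔP/P ≈ -0.073690 + 0.0037462 = -0.069943 = -6.9943%.

-6.99%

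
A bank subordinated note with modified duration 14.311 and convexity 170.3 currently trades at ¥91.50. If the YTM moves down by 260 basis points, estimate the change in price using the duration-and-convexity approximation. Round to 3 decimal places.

Duration effect: -D_mod·Δy = -14.311 × (-0.026) = +0.372086
Convexity effect: ½·C·(Δy)² = 0.5 × 170.3 × (-0.026)² = +0.0575614
ΔP/P ≈ +0.372086 + 0.0575614 = +0.4296474
ΔP ≈ 91.50 × (+0.4296474) = +39.3127371.

+¥39.313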